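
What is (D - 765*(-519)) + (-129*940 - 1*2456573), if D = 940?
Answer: -2179858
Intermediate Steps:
(D - 765*(-519)) + (-129*940 - 1*2456573) = (940 - 765*(-519)) + (-129*940 - 1*2456573) = (940 + 397035) + (-121260 - 2456573) = 397975 - 2577833 = -2179858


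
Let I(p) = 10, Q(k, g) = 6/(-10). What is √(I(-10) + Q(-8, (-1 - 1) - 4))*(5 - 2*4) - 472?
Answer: -472 - 3*√235/5 ≈ -481.20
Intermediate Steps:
Q(k, g) = -⅗ (Q(k, g) = 6*(-⅒) = -⅗)
√(I(-10) + Q(-8, (-1 - 1) - 4))*(5 - 2*4) - 472 = √(10 - ⅗)*(5 - 2*4) - 472 = √(47/5)*(5 - 8) - 472 = (√235/5)*(-3) - 472 = -3*√235/5 - 472 = -472 - 3*√235/5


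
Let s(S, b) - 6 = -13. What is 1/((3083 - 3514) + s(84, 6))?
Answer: -1/438 ≈ -0.0022831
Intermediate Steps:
s(S, b) = -7 (s(S, b) = 6 - 13 = -7)
1/((3083 - 3514) + s(84, 6)) = 1/((3083 - 3514) - 7) = 1/(-431 - 7) = 1/(-438) = -1/438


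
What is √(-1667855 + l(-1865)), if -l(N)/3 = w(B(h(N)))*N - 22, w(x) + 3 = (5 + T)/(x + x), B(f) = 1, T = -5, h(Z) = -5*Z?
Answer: I*√1684574 ≈ 1297.9*I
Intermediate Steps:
w(x) = -3 (w(x) = -3 + (5 - 5)/(x + x) = -3 + 0/((2*x)) = -3 + 0*(1/(2*x)) = -3 + 0 = -3)
l(N) = 66 + 9*N (l(N) = -3*(-3*N - 22) = -3*(-22 - 3*N) = 66 + 9*N)
√(-1667855 + l(-1865)) = √(-1667855 + (66 + 9*(-1865))) = √(-1667855 + (66 - 16785)) = √(-1667855 - 16719) = √(-1684574) = I*√1684574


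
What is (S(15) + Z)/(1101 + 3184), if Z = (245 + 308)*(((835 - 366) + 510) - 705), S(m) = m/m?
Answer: 151523/4285 ≈ 35.361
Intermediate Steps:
S(m) = 1
Z = 151522 (Z = 553*((469 + 510) - 705) = 553*(979 - 705) = 553*274 = 151522)
(S(15) + Z)/(1101 + 3184) = (1 + 151522)/(1101 + 3184) = 151523/4285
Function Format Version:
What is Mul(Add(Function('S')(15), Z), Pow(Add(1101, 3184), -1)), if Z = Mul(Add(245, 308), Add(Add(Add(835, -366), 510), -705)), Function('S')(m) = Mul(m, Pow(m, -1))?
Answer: Rational(151523, 4285) ≈ 35.361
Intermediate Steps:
Function('S')(m) = 1
Z = 151522 (Z = Mul(553, Add(Add(469, 510), -705)) = Mul(553, Add(979, -705)) = Mul(553, 274) = 151522)
Mul(Add(Function('S')(15), Z), Pow(Add(1101, 3184), -1)) = Mul(Add(1, 151522), Pow(Add(1101, 3184), -1)) = Mul(151523, Pow(4285, -1)) = Mul(151523, Rational(1, 4285)) = Rational(151523, 4285)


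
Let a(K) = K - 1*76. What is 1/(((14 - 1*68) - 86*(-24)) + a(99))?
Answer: 1/2033 ≈ 0.00049188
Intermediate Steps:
a(K) = -76 + K (a(K) = K - 76 = -76 + K)
1/(((14 - 1*68) - 86*(-24)) + a(99)) = 1/(((14 - 1*68) - 86*(-24)) + (-76 + 99)) = 1/(((14 - 68) + 2064) + 23) = 1/((-54 + 2064) + 23) = 1/(2010 + 23) = 1/2033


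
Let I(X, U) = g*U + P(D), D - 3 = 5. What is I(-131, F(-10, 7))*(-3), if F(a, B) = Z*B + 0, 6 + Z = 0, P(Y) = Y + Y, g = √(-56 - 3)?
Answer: -48 + 126*I*√59 ≈ -48.0 + 967.82*I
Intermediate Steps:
D = 8 (D = 3 + 5 = 8)
g = I*√59 (g = √(-59) = I*√59 ≈ 7.6811*I)
P(Y) = 2*Y
Z = -6 (Z = -6 + 0 = -6)
F(a, B) = -6*B (F(a, B) = -6*B + 0 = -6*B)
I(X, U) = 16 + I*U*√59 (I(X, U) = (I*√59)*U + 2*8 = I*U*√59 + 16 = 16 + I*U*√59)
I(-131, F(-10, 7))*(-3) = (16 + I*(-6*7)*√59)*(-3) = (16 + I*(-42)*√59)*(-3) = (16 - 42*I*√59)*(-3) = -48 + 126*I*√59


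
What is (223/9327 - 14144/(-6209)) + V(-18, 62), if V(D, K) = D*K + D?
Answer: -65538157267/57911343 ≈ -1131.7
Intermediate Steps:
V(D, K) = D + D*K
(223/9327 - 14144/(-6209)) + V(-18, 62) = (223/9327 - 14144/(-6209)) - 18*(1 + 62) = (223*(1/9327) - 14144*(-1/6209)) - 18*63 = (223/9327 + 14144/6209) - 1134 = 133305695/57911343 - 1134 = -65538157267/57911343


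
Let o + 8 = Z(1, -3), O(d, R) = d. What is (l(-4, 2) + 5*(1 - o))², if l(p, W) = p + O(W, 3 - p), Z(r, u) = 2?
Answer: 1089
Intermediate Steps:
o = -6 (o = -8 + 2 = -6)
l(p, W) = W + p (l(p, W) = p + W = W + p)
(l(-4, 2) + 5*(1 - o))² = ((2 - 4) + 5*(1 - 1*(-6)))² = (-2 + 5*(1 + 6))² = (-2 + 5*7)² = (-2 + 35)² = 33² = 1089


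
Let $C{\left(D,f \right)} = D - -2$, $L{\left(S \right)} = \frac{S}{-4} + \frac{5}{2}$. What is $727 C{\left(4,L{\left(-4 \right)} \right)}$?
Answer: $4362$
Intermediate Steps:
$L{\left(S \right)} = \frac{5}{2} - \frac{S}{4}$ ($L{\left(S \right)} = S \left(- \frac{1}{4}\right) + 5 \cdot \frac{1}{2} = - \frac{S}{4} + \frac{5}{2} = \frac{5}{2} - \frac{S}{4}$)
$C{\left(D,f \right)} = 2 + D$ ($C{\left(D,f \right)} = D + 2 = 2 + D$)
$727 C{\left(4,L{\left(-4 \right)} \right)} = 727 \left(2 + 4\right) = 727 \cdot 6 = 4362$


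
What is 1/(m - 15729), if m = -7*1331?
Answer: -1/25046 ≈ -3.9927e-5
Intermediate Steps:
m = -9317
1/(m - 15729) = 1/(-9317 - 15729) = 1/(-25046) = -1/25046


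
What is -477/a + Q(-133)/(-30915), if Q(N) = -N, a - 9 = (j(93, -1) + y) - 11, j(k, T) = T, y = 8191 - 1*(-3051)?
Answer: -16241242/347453685 ≈ -0.046744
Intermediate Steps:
y = 11242 (y = 8191 + 3051 = 11242)
a = 11239 (a = 9 + ((-1 + 11242) - 11) = 9 + (11241 - 11) = 9 + 11230 = 11239)
-477/a + Q(-133)/(-30915) = -477/11239 - 1*(-133)/(-30915) = -477*1/11239 + 133*(-1/30915) = -477/11239 - 133/30915 = -16241242/347453685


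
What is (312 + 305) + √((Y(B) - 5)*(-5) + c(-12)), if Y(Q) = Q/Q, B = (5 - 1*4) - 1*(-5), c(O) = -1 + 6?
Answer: 622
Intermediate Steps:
c(O) = 5
B = 6 (B = (5 - 4) + 5 = 1 + 5 = 6)
Y(Q) = 1
(312 + 305) + √((Y(B) - 5)*(-5) + c(-12)) = (312 + 305) + √((1 - 5)*(-5) + 5) = 617 + √(-4*(-5) + 5) = 617 + √(20 + 5) = 617 + √25 = 617 + 5 = 622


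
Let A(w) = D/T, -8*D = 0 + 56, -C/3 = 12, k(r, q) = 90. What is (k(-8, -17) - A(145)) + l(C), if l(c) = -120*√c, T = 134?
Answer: 12067/134 - 720*I ≈ 90.052 - 720.0*I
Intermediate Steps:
C = -36 (C = -3*12 = -36)
D = -7 (D = -(0 + 56)/8 = -⅛*56 = -7)
A(w) = -7/134
(k(-8, -17) - A(145)) + l(C) = (90 - 1*(-7/134)) - 720*I = (90 + 7/134) - 720*I = 12067/134 - 720*I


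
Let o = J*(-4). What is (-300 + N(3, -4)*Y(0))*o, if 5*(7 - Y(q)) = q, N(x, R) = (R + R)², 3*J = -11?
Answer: 6512/3 ≈ 2170.7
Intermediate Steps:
J = -11/3 (J = (⅓)*(-11) = -11/3 ≈ -3.6667)
N(x, R) = 4*R² (N(x, R) = (2*R)² = 4*R²)
Y(q) = 7 - q/5
o = 44/3 (o = -11/3*(-4) = 44/3 ≈ 14.667)
(-300 + N(3, -4)*Y(0))*o = (-300 + (4*(-4)²)*(7 - ⅕*0))*(44/3) = (-300 + (4*16)*(7 + 0))*(44/3) = (-300 + 64*7)*(44/3) = (-300 + 448)*(44/3) = 148*(44/3) = 6512/3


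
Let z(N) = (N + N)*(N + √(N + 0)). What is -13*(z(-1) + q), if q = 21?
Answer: -299 + 26*I ≈ -299.0 + 26.0*I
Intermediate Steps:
z(N) = 2*N*(N + √N) (z(N) = (2*N)*(N + √N) = 2*N*(N + √N))
-13*(z(-1) + q) = -13*((2*(-1)² + 2*(-1)^(3/2)) + 21) = -13*((2*1 + 2*(-I)) + 21) = -13*((2 - 2*I) + 21) = -13*(23 - 2*I) = -299 + 26*I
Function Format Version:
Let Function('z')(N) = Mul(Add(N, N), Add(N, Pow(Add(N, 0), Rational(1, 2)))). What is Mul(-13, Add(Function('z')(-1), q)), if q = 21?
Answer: Add(-299, Mul(26, I)) ≈ Add(-299.00, Mul(26.000, I))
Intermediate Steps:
Function('z')(N) = Mul(2, N, Add(N, Pow(N, Rational(1, 2)))) (Function('z')(N) = Mul(Mul(2, N), Add(N, Pow(N, Rational(1, 2)))) = Mul(2, N, Add(N, Pow(N, Rational(1, 2)))))
Mul(-13, Add(Function('z')(-1), q)) = Mul(-13, Add(Add(Mul(2, Pow(-1, 2)), Mul(2, Pow(-1, Rational(3, 2)))), 21)) = Mul(-13, Add(Add(Mul(2, 1), Mul(2, Mul(-1, I))), 21)) = Mul(-13, Add(Add(2, Mul(-2, I)), 21)) = Mul(-13, Add(23, Mul(-2, I))) = Add(-299, Mul(26, I))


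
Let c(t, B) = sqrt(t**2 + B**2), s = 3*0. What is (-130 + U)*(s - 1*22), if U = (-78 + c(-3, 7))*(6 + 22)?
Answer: 50908 - 616*sqrt(58) ≈ 46217.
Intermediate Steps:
s = 0
c(t, B) = sqrt(B**2 + t**2)
U = -2184 + 28*sqrt(58) (U = (-78 + sqrt(7**2 + (-3)**2))*(6 + 22) = (-78 + sqrt(49 + 9))*28 = (-78 + sqrt(58))*28 = -2184 + 28*sqrt(58) ≈ -1970.8)
(-130 + U)*(s - 1*22) = (-130 + (-2184 + 28*sqrt(58)))*(0 - 1*22) = (-2314 + 28*sqrt(58))*(0 - 22) = (-2314 + 28*sqrt(58))*(-22) = 50908 - 616*sqrt(58)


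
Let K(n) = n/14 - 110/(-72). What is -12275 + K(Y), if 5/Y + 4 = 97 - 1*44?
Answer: -151552745/12348 ≈ -12273.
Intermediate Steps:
Y = 5/49 (Y = 5/(-4 + (97 - 1*44)) = 5/(-4 + (97 - 44)) = 5/(-4 + 53) = 5/49 ≈ 0.10204)
K(n) = 55/36 + n/14 (K(n) = n*(1/14) - 110*(-1/72) = n/14 + 55/36 = 55/36 + n/14)
-12275 + K(Y) = -12275 + (55/36 + (1/14)*(5/49)) = -12275 + (55/36 + 5/686) = -12275 + 18955/12348 = -151552745/12348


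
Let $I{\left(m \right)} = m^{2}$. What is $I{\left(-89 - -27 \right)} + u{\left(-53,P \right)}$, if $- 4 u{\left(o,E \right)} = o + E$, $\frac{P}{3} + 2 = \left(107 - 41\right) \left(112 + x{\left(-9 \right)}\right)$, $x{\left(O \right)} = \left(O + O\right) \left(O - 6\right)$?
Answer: $- \frac{60201}{4} \approx -15050.0$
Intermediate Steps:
$x{\left(O \right)} = 2 O \left(-6 + O\right)$
$P = 75630$ ($P = -6 + 3 \left(107 - 41\right) \left(112 + 2 \left(-9\right) \left(-6 - 9\right)\right) = -6 + 3 \cdot 66 \left(112 + 2 \left(-9\right) \left(-15\right)\right) = -6 + 3 \cdot 66 \left(112 + 270\right) = -6 + 3 \cdot 66 \cdot 382 = -6 + 3 \cdot 25212 = -6 + 75636 = 75630$)
$u{\left(o,E \right)} = - \frac{E}{4} - \frac{o}{4}$ ($u{\left(o,E \right)} = - \frac{o + E}{4} = - \frac{E + o}{4} = - \frac{E}{4} - \frac{o}{4}$)
$I{\left(-89 - -27 \right)} + u{\left(-53,P \right)} = \left(-89 - -27\right)^{2} - \frac{75577}{4} = \left(-89 + 27\right)^{2} + \left(- \frac{37815}{2} + \frac{53}{4}\right) = \left(-62\right)^{2} - \frac{75577}{4} = 3844 - \frac{75577}{4} = - \frac{60201}{4}$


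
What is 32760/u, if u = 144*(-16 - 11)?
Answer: -455/54 ≈ -8.4259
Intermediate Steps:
u = -3888 (u = 144*(-27) = -3888)
32760/u = 32760/(-3888) = 32760*(-1/3888) = -455/54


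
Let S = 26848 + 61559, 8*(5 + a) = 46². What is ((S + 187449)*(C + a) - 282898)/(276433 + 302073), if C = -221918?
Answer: -30573055037/289253 ≈ -1.0570e+5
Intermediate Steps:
a = 519/2 (a = -5 + (⅛)*46² = -5 + (⅛)*2116 = -5 + 529/2 = 519/2 ≈ 259.50)
S = 88407
((S + 187449)*(C + a) - 282898)/(276433 + 302073) = ((88407 + 187449)*(-221918 + 519/2) - 282898)/(276433 + 302073) = (275856*(-443317/2) - 282898)/578506 = (-61145827176 - 282898)*(1/578506) = -61146110074*1/578506 = -30573055037/289253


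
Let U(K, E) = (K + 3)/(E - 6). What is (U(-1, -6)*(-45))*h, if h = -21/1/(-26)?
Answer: 315/52 ≈ 6.0577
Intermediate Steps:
h = 21/26 (h = -21*1*(-1/26) = -21*(-1/26) = 21/26 ≈ 0.80769)
U(K, E) = (3 + K)/(-6 + E)
(U(-1, -6)*(-45))*h = (((3 - 1)/(-6 - 6))*(-45))*(21/26) = ((2/(-12))*(-45))*(21/26) = (-1/12*2*(-45))*(21/26) = -1/6*(-45)*(21/26) = (15/2)*(21/26) = 315/52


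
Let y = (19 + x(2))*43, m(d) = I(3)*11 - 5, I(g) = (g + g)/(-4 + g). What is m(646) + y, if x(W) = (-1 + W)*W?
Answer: 832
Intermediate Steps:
I(g) = 2*g/(-4 + g) (I(g) = (2*g)/(-4 + g) = 2*g/(-4 + g))
x(W) = W*(-1 + W)
m(d) = -71 (m(d) = (2*3/(-4 + 3))*11 - 5 = (2*3/(-1))*11 - 5 = (2*3*(-1))*11 - 5 = -6*11 - 5 = -66 - 5 = -71)
y = 903 (y = (19 + 2*(-1 + 2))*43 = (19 + 2*1)*43 = (19 + 2)*43 = 21*43 = 903)
m(646) + y = -71 + 903 = 832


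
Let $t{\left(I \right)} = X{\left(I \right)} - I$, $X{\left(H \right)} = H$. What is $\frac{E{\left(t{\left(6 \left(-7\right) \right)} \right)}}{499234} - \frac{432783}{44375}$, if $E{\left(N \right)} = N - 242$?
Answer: $- \frac{108035363486}{11076754375} \approx -9.7533$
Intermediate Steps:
$t{\left(I \right)} = 0$ ($t{\left(I \right)} = I - I = 0$)
$E{\left(N \right)} = -242 + N$ ($E{\left(N \right)} = N - 242 = -242 + N$)
$\frac{E{\left(t{\left(6 \left(-7\right) \right)} \right)}}{499234} - \frac{432783}{44375} = \frac{-242 + 0}{499234} - \frac{432783}{44375} = \left(-242\right) \frac{1}{499234} - \frac{432783}{44375} = - \frac{121}{249617} - \frac{432783}{44375} = - \frac{108035363486}{11076754375}$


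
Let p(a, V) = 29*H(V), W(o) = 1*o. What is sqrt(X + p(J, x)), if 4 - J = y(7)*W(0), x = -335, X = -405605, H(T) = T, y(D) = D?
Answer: 2*I*sqrt(103830) ≈ 644.45*I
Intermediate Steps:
W(o) = o
J = 4 (J = 4 - 7*0 = 4 - 1*0 = 4 + 0 = 4)
p(a, V) = 29*V
sqrt(X + p(J, x)) = sqrt(-405605 + 29*(-335)) = sqrt(-405605 - 9715) = sqrt(-415320) = 2*I*sqrt(103830)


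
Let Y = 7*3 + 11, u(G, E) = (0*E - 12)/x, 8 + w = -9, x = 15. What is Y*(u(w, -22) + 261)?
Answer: 41632/5 ≈ 8326.4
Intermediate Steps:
w = -17 (w = -8 - 9 = -17)
u(G, E) = -⅘ (u(G, E) = (0*E - 12)/15 = (0 - 12)*(1/15) = -12*1/15 = -⅘)
Y = 32 (Y = 21 + 11 = 32)
Y*(u(w, -22) + 261) = 32*(-⅘ + 261) = 32*(1301/5) = 41632/5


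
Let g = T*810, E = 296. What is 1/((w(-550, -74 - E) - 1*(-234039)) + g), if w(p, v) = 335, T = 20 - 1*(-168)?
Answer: 1/386654 ≈ 2.5863e-6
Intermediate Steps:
T = 188 (T = 20 + 168 = 188)
g = 152280 (g = 188*810 = 152280)
1/((w(-550, -74 - E) - 1*(-234039)) + g) = 1/((335 - 1*(-234039)) + 152280) = 1/((335 + 234039) + 152280) = 1/(234374 + 152280) = 1/386654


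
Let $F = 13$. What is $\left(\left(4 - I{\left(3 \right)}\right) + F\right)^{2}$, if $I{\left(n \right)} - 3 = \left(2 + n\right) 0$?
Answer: $196$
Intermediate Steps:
$I{\left(n \right)} = 3$ ($I{\left(n \right)} = 3 + \left(2 + n\right) 0 = 3 + 0 = 3$)
$\left(\left(4 - I{\left(3 \right)}\right) + F\right)^{2} = \left(\left(4 - 3\right) + 13\right)^{2} = \left(1 + 13\right)^{2} = 14^{2} = 196$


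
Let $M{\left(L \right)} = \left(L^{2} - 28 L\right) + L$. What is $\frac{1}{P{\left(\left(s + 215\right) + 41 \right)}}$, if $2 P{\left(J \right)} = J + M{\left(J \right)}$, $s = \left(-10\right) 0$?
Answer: $\frac{1}{29440} \approx 3.3967 \cdot 10^{-5}$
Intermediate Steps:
$s = 0$
$M{\left(L \right)} = L^{2} - 27 L$
$P{\left(J \right)} = \frac{J}{2} + \frac{J \left(-27 + J\right)}{2}$ ($P{\left(J \right)} = \frac{J + J \left(-27 + J\right)}{2} = \frac{J}{2} + \frac{J \left(-27 + J\right)}{2}$)
$\frac{1}{P{\left(\left(s + 215\right) + 41 \right)}} = \frac{1}{\frac{1}{2} \left(\left(0 + 215\right) + 41\right) \left(-26 + \left(\left(0 + 215\right) + 41\right)\right)} = \frac{1}{\frac{1}{2} \left(215 + 41\right) \left(-26 + \left(215 + 41\right)\right)} = \frac{1}{\frac{1}{2} \cdot 256 \left(-26 + 256\right)} = \frac{1}{\frac{1}{2} \cdot 256 \cdot 230} = \frac{1}{29440}$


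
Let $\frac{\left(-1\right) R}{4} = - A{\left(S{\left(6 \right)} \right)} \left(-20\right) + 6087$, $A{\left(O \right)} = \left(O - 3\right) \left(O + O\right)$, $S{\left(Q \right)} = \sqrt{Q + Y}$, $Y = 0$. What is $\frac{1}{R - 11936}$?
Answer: $- \frac{9311}{346433284} - \frac{30 \sqrt{6}}{86608321} \approx -2.7725 \cdot 10^{-5}$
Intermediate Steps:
$S{\left(Q \right)} = \sqrt{Q}$ ($S{\left(Q \right)} = \sqrt{Q + 0} = \sqrt{Q}$)
$A{\left(O \right)} = 2 O \left(-3 + O\right)$ ($A{\left(O \right)} = \left(-3 + O\right) 2 O = 2 O \left(-3 + O\right)$)
$R = -24348 - 160 \sqrt{6} \left(-3 + \sqrt{6}\right)$ ($R = - 4 \left(- 2 \sqrt{6} \left(-3 + \sqrt{6}\right) \left(-20\right) + 6087\right) = - 4 \left(40 \sqrt{6} \left(-3 + \sqrt{6}\right) + 6087\right) = - 4 \left(6087 + 40 \sqrt{6} \left(-3 + \sqrt{6}\right)\right) = -24348 - 160 \sqrt{6} \left(-3 + \sqrt{6}\right) \approx -24132.0$)
$\frac{1}{R - 11936} = \frac{1}{\left(-25308 + 480 \sqrt{6}\right) - 11936} = \frac{1}{-37244 + 480 \sqrt{6}}$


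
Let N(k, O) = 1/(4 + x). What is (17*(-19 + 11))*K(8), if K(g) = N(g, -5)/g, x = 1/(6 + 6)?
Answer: -204/49 ≈ -4.1633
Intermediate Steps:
x = 1/12 ≈ 0.083333
N(k, O) = 12/49 (N(k, O) = 1/(4 + 1/12) = 1/(49/12) = 12/49)
K(g) = 12/(49*g)
(17*(-19 + 11))*K(8) = (17*(-19 + 11))*((12/49)/8) = (17*(-8))*((12/49)*(⅛)) = -136*3/98 = -204/49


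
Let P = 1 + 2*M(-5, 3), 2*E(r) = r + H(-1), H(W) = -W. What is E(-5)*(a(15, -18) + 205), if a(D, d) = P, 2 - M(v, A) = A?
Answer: -408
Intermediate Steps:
M(v, A) = 2 - A
E(r) = 1/2 + r/2 (E(r) = (r - 1*(-1))/2 = (r + 1)/2 = (1 + r)/2 = 1/2 + r/2)
P = -1 (P = 1 + 2*(2 - 1*3) = 1 + 2*(2 - 3) = 1 + 2*(-1) = 1 - 2 = -1)
a(D, d) = -1
E(-5)*(a(15, -18) + 205) = (1/2 + (1/2)*(-5))*(-1 + 205) = (1/2 - 5/2)*204 = -2*204 = -408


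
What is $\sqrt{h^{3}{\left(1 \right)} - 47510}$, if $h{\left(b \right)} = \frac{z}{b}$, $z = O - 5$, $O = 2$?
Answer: $i \sqrt{47537} \approx 218.03 i$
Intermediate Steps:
$z = -3$ ($z = 2 - 5 = -3$)
$h{\left(b \right)} = - \frac{3}{b}$
$\sqrt{h^{3}{\left(1 \right)} - 47510} = \sqrt{\left(- \frac{3}{1}\right)^{3} - 47510} = \sqrt{\left(\left(-3\right) 1\right)^{3} - 47510} = \sqrt{\left(-3\right)^{3} - 47510} = \sqrt{-27 - 47510} = \sqrt{-47537} = i \sqrt{47537}$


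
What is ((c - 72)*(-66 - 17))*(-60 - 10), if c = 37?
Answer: -203350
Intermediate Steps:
((c - 72)*(-66 - 17))*(-60 - 10) = ((37 - 72)*(-66 - 17))*(-60 - 10) = -35*(-83)*(-70) = 2905*(-70) = -203350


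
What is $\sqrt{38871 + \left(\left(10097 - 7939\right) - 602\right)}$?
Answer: $\sqrt{40427} \approx 201.06$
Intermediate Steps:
$\sqrt{38871 + \left(\left(10097 - 7939\right) - 602\right)} = \sqrt{38871 + \left(2158 - 602\right)} = \sqrt{38871 + 1556} = \sqrt{40427}$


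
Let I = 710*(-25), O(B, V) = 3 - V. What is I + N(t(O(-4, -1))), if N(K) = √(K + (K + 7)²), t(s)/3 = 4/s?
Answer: -17750 + √103 ≈ -17740.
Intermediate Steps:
t(s) = 12/s (t(s) = 3*(4/s) = 12/s)
N(K) = √(K + (7 + K)²)
I = -17750
I + N(t(O(-4, -1))) = -17750 + √(12/(3 - 1*(-1)) + (7 + 12/(3 - 1*(-1)))²) = -17750 + √(12/(3 + 1) + (7 + 12/(3 + 1))²) = -17750 + √(12/4 + (7 + 12/4)²) = -17750 + √(12*(¼) + (7 + 12*(¼))²) = -17750 + √(3 + (7 + 3)²) = -17750 + √(3 + 10²) = -17750 + √(3 + 100) = -17750 + √103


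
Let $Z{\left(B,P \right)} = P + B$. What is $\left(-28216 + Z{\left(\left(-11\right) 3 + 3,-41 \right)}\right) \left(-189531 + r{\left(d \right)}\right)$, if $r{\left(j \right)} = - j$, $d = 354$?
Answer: $5371276995$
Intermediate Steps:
$Z{\left(B,P \right)} = B + P$
$\left(-28216 + Z{\left(\left(-11\right) 3 + 3,-41 \right)}\right) \left(-189531 + r{\left(d \right)}\right) = \left(-28216 + \left(\left(\left(-11\right) 3 + 3\right) - 41\right)\right) \left(-189531 - 354\right) = \left(-28216 + \left(\left(-33 + 3\right) - 41\right)\right) \left(-189531 - 354\right) = \left(-28216 - 71\right) \left(-189885\right) = \left(-28287\right) \left(-189885\right) = 5371276995$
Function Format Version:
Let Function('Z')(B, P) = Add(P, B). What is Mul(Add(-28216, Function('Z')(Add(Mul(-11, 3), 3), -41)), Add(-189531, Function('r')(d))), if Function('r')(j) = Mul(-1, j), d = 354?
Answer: 5371276995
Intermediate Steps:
Function('Z')(B, P) = Add(B, P)
Mul(Add(-28216, Function('Z')(Add(Mul(-11, 3), 3), -41)), Add(-189531, Function('r')(d))) = Mul(Add(-28216, Add(Add(Mul(-11, 3), 3), -41)), Add(-189531, Mul(-1, 354))) = Mul(Add(-28216, Add(Add(-33, 3), -41)), Add(-189531, -354)) = Mul(Add(-28216, Add(-30, -41)), -189885) = Mul(Add(-28216, -71), -189885) = Mul(-28287, -189885) = 5371276995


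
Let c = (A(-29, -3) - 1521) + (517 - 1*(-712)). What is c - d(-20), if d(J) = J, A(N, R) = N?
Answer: -301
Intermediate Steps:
c = -321 (c = (-29 - 1521) + (517 - 1*(-712)) = -1550 + (517 + 712) = -1550 + 1229 = -321)
c - d(-20) = -321 - 1*(-20) = -321 + 20 = -301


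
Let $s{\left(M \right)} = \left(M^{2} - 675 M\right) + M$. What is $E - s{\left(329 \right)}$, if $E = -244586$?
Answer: $-131081$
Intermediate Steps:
$s{\left(M \right)} = M^{2} - 674 M$
$E - s{\left(329 \right)} = -244586 - 329 \left(-674 + 329\right) = -244586 - 329 \left(-345\right) = -244586 - -113505 = -244586 + 113505 = -131081$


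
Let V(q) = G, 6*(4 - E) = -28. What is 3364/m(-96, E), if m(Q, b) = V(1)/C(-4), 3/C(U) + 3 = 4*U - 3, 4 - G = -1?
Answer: -5046/55 ≈ -91.745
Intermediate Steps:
E = 26/3 (E = 4 - ⅙*(-28) = 4 + 14/3 = 26/3 ≈ 8.6667)
G = 5 (G = 4 - 1*(-1) = 4 + 1 = 5)
V(q) = 5
C(U) = 3/(-6 + 4*U) (C(U) = 3/(-3 + (4*U - 3)) = 3/(-3 + (-3 + 4*U)) = 3/(-6 + 4*U))
m(Q, b) = -110/3 (m(Q, b) = 5/((3/(2*(-3 + 2*(-4))))) = 5/((3/(2*(-3 - 8)))) = 5/(((3/2)/(-11))) = 5/(((3/2)*(-1/11))) = 5/(-3/22) = 5*(-22/3) = -110/3)
3364/m(-96, E) = 3364/(-110/3) = 3364*(-3/110) = -5046/55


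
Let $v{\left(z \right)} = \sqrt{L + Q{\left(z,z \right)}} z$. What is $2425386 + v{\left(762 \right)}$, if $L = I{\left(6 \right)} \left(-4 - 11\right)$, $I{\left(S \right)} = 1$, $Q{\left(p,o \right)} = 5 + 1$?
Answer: $2425386 + 2286 i \approx 2.4254 \cdot 10^{6} + 2286.0 i$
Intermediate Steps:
$Q{\left(p,o \right)} = 6$
$L = -15$ ($L = 1 \left(-4 - 11\right) = 1 \left(-15\right) = -15$)
$v{\left(z \right)} = 3 i z$ ($v{\left(z \right)} = \sqrt{-15 + 6} z = \sqrt{-9} z = 3 i z$)
$2425386 + v{\left(762 \right)} = 2425386 + 3 i 762 = 2425386 + 2286 i$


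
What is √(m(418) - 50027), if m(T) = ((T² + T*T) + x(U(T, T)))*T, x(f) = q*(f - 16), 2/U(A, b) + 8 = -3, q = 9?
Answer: √145958361 ≈ 12081.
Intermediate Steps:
U(A, b) = -2/11 (U(A, b) = 2/(-8 - 3) = 2/(-11) = 2*(-1/11) = -2/11)
x(f) = -144 + 9*f (x(f) = 9*(f - 16) = 9*(-16 + f) = -144 + 9*f)
m(T) = T*(-1602/11 + 2*T²) (m(T) = ((T² + T*T) + (-144 + 9*(-2/11)))*T = ((T² + T²) + (-144 - 18/11))*T = (2*T² - 1602/11)*T = (-1602/11 + 2*T²)*T = T*(-1602/11 + 2*T²))
√(m(418) - 50027) = √(2*418*(-801/11 + 418²) - 50027) = √(2*418*(-801/11 + 174724) - 50027) = √(2*418*(1921163/11) - 50027) = √(146008388 - 50027) = √145958361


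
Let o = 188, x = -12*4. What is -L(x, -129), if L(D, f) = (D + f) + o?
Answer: -11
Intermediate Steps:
x = -48
L(D, f) = 188 + D + f (L(D, f) = (D + f) + 188 = 188 + D + f)
-L(x, -129) = -(188 - 48 - 129) = -1*11 = -11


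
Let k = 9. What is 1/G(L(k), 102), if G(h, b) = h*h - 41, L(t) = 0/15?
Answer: -1/41 ≈ -0.024390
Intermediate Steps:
L(t) = 0 (L(t) = 0*(1/15) = 0)
G(h, b) = -41 + h² (G(h, b) = h² - 41 = -41 + h²)
1/G(L(k), 102) = 1/(-41 + 0²) = 1/(-41 + 0) = 1/(-41) = -1/41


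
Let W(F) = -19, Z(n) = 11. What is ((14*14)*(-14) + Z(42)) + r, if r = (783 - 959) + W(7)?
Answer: -2928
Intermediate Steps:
r = -195 (r = (783 - 959) - 19 = -176 - 19 = -195)
((14*14)*(-14) + Z(42)) + r = ((14*14)*(-14) + 11) - 195 = (196*(-14) + 11) - 195 = (-2744 + 11) - 195 = -2733 - 195 = -2928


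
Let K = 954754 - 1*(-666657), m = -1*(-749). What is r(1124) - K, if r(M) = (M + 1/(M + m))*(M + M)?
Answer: 1695705941/1873 ≈ 9.0534e+5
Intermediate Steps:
m = 749
r(M) = 2*M*(M + 1/(749 + M)) (r(M) = (M + 1/(M + 749))*(M + M) = (M + 1/(749 + M))*(2*M) = 2*M*(M + 1/(749 + M)))
K = 1621411 (K = 954754 + 666657 = 1621411)
r(1124) - K = 2*1124*(1 + 1124**2 + 749*1124)/(749 + 1124) - 1*1621411 = 2*1124*(1 + 1263376 + 841876)/1873 - 1621411 = 2*1124*(1/1873)*2105253 - 1621411 = 4732608744/1873 - 1621411 = 1695705941/1873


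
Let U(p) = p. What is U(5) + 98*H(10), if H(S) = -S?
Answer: -975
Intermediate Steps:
U(5) + 98*H(10) = 5 + 98*(-1*10) = 5 + 98*(-10) = 5 - 980 = -975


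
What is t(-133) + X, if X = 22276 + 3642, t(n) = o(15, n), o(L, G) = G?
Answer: 25785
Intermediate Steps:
t(n) = n
X = 25918
t(-133) + X = -133 + 25918 = 25785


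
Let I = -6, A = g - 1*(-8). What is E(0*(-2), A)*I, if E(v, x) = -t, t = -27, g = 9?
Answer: -162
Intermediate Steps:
A = 17 (A = 9 - 1*(-8) = 9 + 8 = 17)
E(v, x) = 27 (E(v, x) = -1*(-27) = 27)
E(0*(-2), A)*I = 27*(-6) = -162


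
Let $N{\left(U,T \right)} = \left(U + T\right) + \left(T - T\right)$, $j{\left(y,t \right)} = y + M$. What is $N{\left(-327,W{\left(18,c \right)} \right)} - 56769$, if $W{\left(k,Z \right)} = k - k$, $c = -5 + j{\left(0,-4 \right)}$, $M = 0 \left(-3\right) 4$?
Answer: $-57096$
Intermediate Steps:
$M = 0$ ($M = 0 \cdot 4 = 0$)
$j{\left(y,t \right)} = y$ ($j{\left(y,t \right)} = y + 0 = y$)
$c = -5$ ($c = -5 + 0 = -5$)
$W{\left(k,Z \right)} = 0$
$N{\left(U,T \right)} = T + U$ ($N{\left(U,T \right)} = \left(T + U\right) + 0 = T + U$)
$N{\left(-327,W{\left(18,c \right)} \right)} - 56769 = \left(0 - 327\right) - 56769 = -327 - 56769 = -57096$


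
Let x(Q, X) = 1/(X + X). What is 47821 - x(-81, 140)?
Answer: 13389879/280 ≈ 47821.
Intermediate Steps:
x(Q, X) = 1/(2*X)
47821 - x(-81, 140) = 47821 - 1/(2*140) = 47821 - 1*1/280 = 47821 - 1/280 = 13389879/280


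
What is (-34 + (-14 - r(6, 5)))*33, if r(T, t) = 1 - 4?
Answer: -1485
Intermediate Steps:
r(T, t) = -3
(-34 + (-14 - r(6, 5)))*33 = (-34 + (-14 - 1*(-3)))*33 = (-34 + (-14 + 3))*33 = (-34 - 11)*33 = -45*33 = -1485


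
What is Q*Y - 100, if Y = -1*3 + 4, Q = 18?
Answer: -82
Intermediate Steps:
Y = 1 (Y = -3 + 4 = 1)
Q*Y - 100 = 18*1 - 100 = 18 - 100 = -82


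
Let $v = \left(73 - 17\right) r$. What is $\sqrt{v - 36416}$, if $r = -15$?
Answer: $2 i \sqrt{9314} \approx 193.02 i$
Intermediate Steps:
$v = -840$ ($v = \left(73 - 17\right) \left(-15\right) = 56 \left(-15\right) = -840$)
$\sqrt{v - 36416} = \sqrt{-840 - 36416} = \sqrt{-37256} = 2 i \sqrt{9314}$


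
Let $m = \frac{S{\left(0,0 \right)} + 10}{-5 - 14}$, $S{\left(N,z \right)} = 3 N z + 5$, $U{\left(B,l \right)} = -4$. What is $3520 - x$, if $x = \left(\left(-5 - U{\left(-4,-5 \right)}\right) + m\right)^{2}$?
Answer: $\frac{1269564}{361} \approx 3516.8$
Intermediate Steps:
$S{\left(N,z \right)} = 5 + 3 N z$ ($S{\left(N,z \right)} = 3 N z + 5 = 5 + 3 N z$)
$m = - \frac{15}{19}$ ($m = \frac{\left(5 + 3 \cdot 0 \cdot 0\right) + 10}{-5 - 14} = \frac{\left(5 + 0\right) + 10}{-19} = \left(5 + 10\right) \left(- \frac{1}{19}\right) = 15 \left(- \frac{1}{19}\right) = - \frac{15}{19} \approx -0.78947$)
$x = \frac{1156}{361}$ ($x = \left(\left(-5 - -4\right) - \frac{15}{19}\right)^{2} = \left(\left(-5 + 4\right) - \frac{15}{19}\right)^{2} = \left(-1 - \frac{15}{19}\right)^{2} = \left(- \frac{34}{19}\right)^{2} = \frac{1156}{361} \approx 3.2022$)
$3520 - x = 3520 - \frac{1156}{361} = \frac{1269564}{361}$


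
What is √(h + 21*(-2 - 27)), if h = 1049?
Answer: 2*√110 ≈ 20.976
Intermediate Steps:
√(h + 21*(-2 - 27)) = √(1049 + 21*(-2 - 27)) = √(1049 + 21*(-29)) = √(1049 - 609) = √440 = 2*√110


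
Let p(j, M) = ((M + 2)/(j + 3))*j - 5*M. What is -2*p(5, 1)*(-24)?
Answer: -150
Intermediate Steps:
p(j, M) = -5*M + j*(2 + M)/(3 + j) (p(j, M) = ((2 + M)/(3 + j))*j - 5*M = j*(2 + M)/(3 + j) - 5*M = -5*M + j*(2 + M)/(3 + j))
-2*p(5, 1)*(-24) = -2*(-15*1 + 2*5 - 4*1*5)/(3 + 5)*(-24) = -2*(-15 + 10 - 20)/8*(-24) = -(-25)/4*(-24) = -2*(-25/8)*(-24) = (25/4)*(-24) = -150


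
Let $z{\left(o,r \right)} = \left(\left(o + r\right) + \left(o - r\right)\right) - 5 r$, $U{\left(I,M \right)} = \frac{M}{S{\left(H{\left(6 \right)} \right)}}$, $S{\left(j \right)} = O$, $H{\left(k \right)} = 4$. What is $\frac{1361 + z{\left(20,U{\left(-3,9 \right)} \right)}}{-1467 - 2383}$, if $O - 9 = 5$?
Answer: $- \frac{1779}{4900} \approx -0.36306$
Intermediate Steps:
$O = 14$ ($O = 9 + 5 = 14$)
$S{\left(j \right)} = 14$
$U{\left(I,M \right)} = \frac{M}{14}$
$z{\left(o,r \right)} = - 5 r + 2 o$ ($z{\left(o,r \right)} = 2 o - 5 r = - 5 r + 2 o$)
$\frac{1361 + z{\left(20,U{\left(-3,9 \right)} \right)}}{-1467 - 2383} = \frac{1361 + \left(- 5 \cdot \frac{1}{14} \cdot 9 + 2 \cdot 20\right)}{-1467 - 2383} = \frac{1361 + \left(\left(-5\right) \frac{9}{14} + 40\right)}{-3850} = \left(1361 + \left(- \frac{45}{14} + 40\right)\right) \left(- \frac{1}{3850}\right) = \left(1361 + \frac{515}{14}\right) \left(- \frac{1}{3850}\right) = \frac{19569}{14} \left(- \frac{1}{3850}\right) = - \frac{1779}{4900}$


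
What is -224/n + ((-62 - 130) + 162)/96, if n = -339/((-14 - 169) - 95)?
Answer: -998047/5424 ≈ -184.01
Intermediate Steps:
n = 339/278 (n = -339/(-183 - 95) = -339/(-278) = -339*(-1/278) = 339/278 ≈ 1.2194)
-224/n + ((-62 - 130) + 162)/96 = -224/339/278 + ((-62 - 130) + 162)/96 = -224*278/339 + (-192 + 162)*(1/96) = -62272/339 - 30*1/96 = -62272/339 - 5/16 = -998047/5424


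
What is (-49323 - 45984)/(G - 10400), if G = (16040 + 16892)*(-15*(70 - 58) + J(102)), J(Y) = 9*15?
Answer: 95307/1492340 ≈ 0.063864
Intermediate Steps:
J(Y) = 135
G = -1481940 (G = (16040 + 16892)*(-15*(70 - 58) + 135) = 32932*(-15*12 + 135) = 32932*(-180 + 135) = 32932*(-45) = -1481940)
(-49323 - 45984)/(G - 10400) = (-49323 - 45984)/(-1481940 - 10400) = -95307/(-1492340) = -95307*(-1/1492340) = 95307/1492340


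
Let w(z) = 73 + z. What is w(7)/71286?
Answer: 40/35643 ≈ 0.0011222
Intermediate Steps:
w(7)/71286 = (73 + 7)/71286 = 80*(1/71286) = 40/35643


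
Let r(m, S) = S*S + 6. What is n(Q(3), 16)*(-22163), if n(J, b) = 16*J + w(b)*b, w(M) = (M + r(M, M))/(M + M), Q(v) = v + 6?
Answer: -6272129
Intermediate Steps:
r(m, S) = 6 + S**2 (r(m, S) = S**2 + 6 = 6 + S**2)
Q(v) = 6 + v
w(M) = (6 + M + M**2)/(2*M) (w(M) = (M + (6 + M**2))/(M + M) = (6 + M + M**2)/((2*M)) = (6 + M + M**2)*(1/(2*M)) = (6 + M + M**2)/(2*M))
n(J, b) = 3 + b/2 + b**2/2 + 16*J (n(J, b) = 16*J + ((6 + b + b**2)/(2*b))*b = 16*J + (3 + b/2 + b**2/2) = 3 + b/2 + b**2/2 + 16*J)
n(Q(3), 16)*(-22163) = (3 + (1/2)*16 + (1/2)*16**2 + 16*(6 + 3))*(-22163) = (3 + 8 + (1/2)*256 + 16*9)*(-22163) = (3 + 8 + 128 + 144)*(-22163) = 283*(-22163) = -6272129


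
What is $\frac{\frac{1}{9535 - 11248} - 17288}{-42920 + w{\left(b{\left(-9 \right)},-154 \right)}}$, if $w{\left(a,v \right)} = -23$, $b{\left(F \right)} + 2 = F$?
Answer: $\frac{29614345}{73561359} \approx 0.40258$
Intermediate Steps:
$b{\left(F \right)} = -2 + F$
$\frac{\frac{1}{9535 - 11248} - 17288}{-42920 + w{\left(b{\left(-9 \right)},-154 \right)}} = \frac{\frac{1}{9535 - 11248} - 17288}{-42920 - 23} = \frac{\frac{1}{-1713} - 17288}{-42943} = \left(- \frac{1}{1713} - 17288\right) \left(- \frac{1}{42943}\right) = \left(- \frac{29614345}{1713}\right) \left(- \frac{1}{42943}\right) = \frac{29614345}{73561359}$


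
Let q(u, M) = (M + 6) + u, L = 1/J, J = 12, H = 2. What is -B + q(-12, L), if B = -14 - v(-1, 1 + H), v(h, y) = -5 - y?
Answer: 1/12 ≈ 0.083333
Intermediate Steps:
L = 1/12 ≈ 0.083333
q(u, M) = 6 + M + u (q(u, M) = (6 + M) + u = 6 + M + u)
B = -6 (B = -14 - (-5 - (1 + 2)) = -14 - (-5 - 1*3) = -14 - (-5 - 3) = -14 - 1*(-8) = -14 + 8 = -6)
-B + q(-12, L) = -1*(-6) + (6 + 1/12 - 12) = 6 - 71/12 = 1/12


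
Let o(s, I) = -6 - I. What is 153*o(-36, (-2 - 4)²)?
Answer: -6426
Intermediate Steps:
153*o(-36, (-2 - 4)²) = 153*(-6 - (-2 - 4)²) = 153*(-6 - 1*(-6)²) = 153*(-6 - 1*36) = 153*(-6 - 36) = 153*(-42) = -6426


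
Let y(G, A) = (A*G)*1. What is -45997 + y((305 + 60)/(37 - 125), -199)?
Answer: -3975101/88 ≈ -45172.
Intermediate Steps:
y(G, A) = A*G
-45997 + y((305 + 60)/(37 - 125), -199) = -45997 - 199*(305 + 60)/(37 - 125) = -45997 - 72635/(-88) = -45997 - 72635*(-1)/88 = -45997 - 199*(-365/88) = -45997 + 72635/88 = -3975101/88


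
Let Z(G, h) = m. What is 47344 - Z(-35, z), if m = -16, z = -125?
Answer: 47360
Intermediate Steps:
Z(G, h) = -16
47344 - Z(-35, z) = 47344 - 1*(-16) = 47344 + 16 = 47360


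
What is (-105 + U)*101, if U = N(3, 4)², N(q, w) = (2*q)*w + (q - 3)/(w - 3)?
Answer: 47571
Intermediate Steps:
N(q, w) = (-3 + q)/(-3 + w) + 2*q*w (N(q, w) = 2*q*w + (-3 + q)/(-3 + w) = (-3 + q)/(-3 + w) + 2*q*w)
U = 576 (U = ((-3 + 3 - 6*3*4 + 2*3*4²)/(-3 + 4))² = ((-3 + 3 - 72 + 2*3*16)/1)² = (1*(-3 + 3 - 72 + 96))² = (1*24)² = 24² = 576)
(-105 + U)*101 = (-105 + 576)*101 = 471*101 = 47571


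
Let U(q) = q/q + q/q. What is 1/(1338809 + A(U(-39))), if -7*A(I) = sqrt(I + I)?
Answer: 7/9371661 ≈ 7.4693e-7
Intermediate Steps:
U(q) = 2 (U(q) = 1 + 1 = 2)
A(I) = -sqrt(2)*sqrt(I)/7 (A(I) = -sqrt(I + I)/7 = -sqrt(2)*sqrt(I)/7)
1/(1338809 + A(U(-39))) = 1/(1338809 - sqrt(2)*sqrt(2)/7) = 1/(1338809 - 2/7) = 1/(9371661/7) = 7/9371661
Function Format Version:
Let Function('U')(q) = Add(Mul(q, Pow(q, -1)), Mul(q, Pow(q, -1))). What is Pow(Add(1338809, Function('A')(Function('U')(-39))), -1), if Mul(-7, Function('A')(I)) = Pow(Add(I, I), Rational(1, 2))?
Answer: Rational(7, 9371661) ≈ 7.4693e-7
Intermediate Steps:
Function('U')(q) = 2 (Function('U')(q) = Add(1, 1) = 2)
Function('A')(I) = Mul(Rational(-1, 7), Pow(2, Rational(1, 2)), Pow(I, Rational(1, 2))) (Function('A')(I) = Mul(Rational(-1, 7), Pow(Add(I, I), Rational(1, 2))) = Mul(Rational(-1, 7), Pow(Mul(2, I), Rational(1, 2))) = Mul(Rational(-1, 7), Mul(Pow(2, Rational(1, 2)), Pow(I, Rational(1, 2)))) = Mul(Rational(-1, 7), Pow(2, Rational(1, 2)), Pow(I, Rational(1, 2))))
Pow(Add(1338809, Function('A')(Function('U')(-39))), -1) = Pow(Add(1338809, Mul(Rational(-1, 7), Pow(2, Rational(1, 2)), Pow(2, Rational(1, 2)))), -1) = Pow(Add(1338809, Rational(-2, 7)), -1) = Pow(Rational(9371661, 7), -1) = Rational(7, 9371661)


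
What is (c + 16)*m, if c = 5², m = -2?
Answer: -82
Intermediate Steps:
c = 25
(c + 16)*m = (25 + 16)*(-2) = 41*(-2) = -82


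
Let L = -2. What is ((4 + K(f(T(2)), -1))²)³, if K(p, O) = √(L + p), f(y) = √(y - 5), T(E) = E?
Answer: (4 + √(-2 + I*√3))⁶ ≈ -4409.4 + 11668.0*I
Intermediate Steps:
f(y) = √(-5 + y)
K(p, O) = √(-2 + p)
((4 + K(f(T(2)), -1))²)³ = ((4 + √(-2 + √(-5 + 2)))²)³ = ((4 + √(-2 + √(-3)))²)³ = ((4 + √(-2 + I*√3))²)³ = (4 + √(-2 + I*√3))⁶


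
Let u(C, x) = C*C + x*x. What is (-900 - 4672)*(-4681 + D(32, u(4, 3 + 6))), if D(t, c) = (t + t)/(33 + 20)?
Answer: 1382017588/53 ≈ 2.6076e+7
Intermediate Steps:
u(C, x) = C² + x²
D(t, c) = 2*t/53 (D(t, c) = (2*t)/53 = (2*t)*(1/53) = 2*t/53)
(-900 - 4672)*(-4681 + D(32, u(4, 3 + 6))) = (-900 - 4672)*(-4681 + (2/53)*32) = -5572*(-4681 + 64/53) = -5572*(-248029/53) = 1382017588/53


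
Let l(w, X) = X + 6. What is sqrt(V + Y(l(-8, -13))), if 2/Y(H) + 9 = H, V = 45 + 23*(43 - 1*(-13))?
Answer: sqrt(21326)/4 ≈ 36.509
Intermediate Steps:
V = 1333 (V = 45 + 23*(43 + 13) = 45 + 23*56 = 45 + 1288 = 1333)
l(w, X) = 6 + X
Y(H) = 2/(-9 + H)
sqrt(V + Y(l(-8, -13))) = sqrt(1333 + 2/(-9 + (6 - 13))) = sqrt(1333 + 2/(-9 - 7)) = sqrt(1333 + 2/(-16)) = sqrt(1333 + 2*(-1/16)) = sqrt(1333 - 1/8) = sqrt(10663/8) = sqrt(21326)/4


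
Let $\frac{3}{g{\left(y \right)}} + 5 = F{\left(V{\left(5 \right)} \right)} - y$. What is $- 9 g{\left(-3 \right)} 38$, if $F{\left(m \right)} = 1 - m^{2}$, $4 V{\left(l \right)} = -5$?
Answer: $\frac{16416}{41} \approx 400.39$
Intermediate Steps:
$V{\left(l \right)} = - \frac{5}{4}$ ($V{\left(l \right)} = \frac{1}{4} \left(-5\right) = - \frac{5}{4}$)
$g{\left(y \right)} = \frac{3}{- \frac{89}{16} - y}$ ($g{\left(y \right)} = \frac{3}{-5 - \left(\frac{9}{16} + y\right)} = \frac{3}{- \frac{89}{16} - y}$)
$- 9 g{\left(-3 \right)} 38 = - 9 \left(- \frac{48}{89 + 16 \left(-3\right)}\right) 38 = - 9 \left(- \frac{48}{89 - 48}\right) 38 = - 9 \left(- \frac{48}{41}\right) 38 = - 9 \left(\left(-48\right) \frac{1}{41}\right) 38 = \left(-9\right) \left(- \frac{48}{41}\right) 38 = \frac{432}{41} \cdot 38 = \frac{16416}{41}$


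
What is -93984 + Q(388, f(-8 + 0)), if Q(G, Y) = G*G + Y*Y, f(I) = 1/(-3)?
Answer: 509041/9 ≈ 56560.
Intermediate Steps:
f(I) = -⅓
Q(G, Y) = G² + Y²
-93984 + Q(388, f(-8 + 0)) = -93984 + (388² + (-⅓)²) = -93984 + (150544 + ⅑) = -93984 + 1354897/9 = 509041/9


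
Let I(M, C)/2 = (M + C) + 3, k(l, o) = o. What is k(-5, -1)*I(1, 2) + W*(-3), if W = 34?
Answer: -114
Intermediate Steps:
I(M, C) = 6 + 2*C + 2*M (I(M, C) = 2*((M + C) + 3) = 2*((C + M) + 3) = 2*(3 + C + M) = 6 + 2*C + 2*M)
k(-5, -1)*I(1, 2) + W*(-3) = -(6 + 2*2 + 2*1) + 34*(-3) = -(6 + 4 + 2) - 102 = -1*12 - 102 = -12 - 102 = -114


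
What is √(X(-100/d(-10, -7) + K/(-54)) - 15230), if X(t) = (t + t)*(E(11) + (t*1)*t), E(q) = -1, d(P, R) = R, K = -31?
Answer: I*√4932263002695/23814 ≈ 93.259*I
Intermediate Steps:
X(t) = 2*t*(-1 + t²) (X(t) = (t + t)*(-1 + (t*1)*t) = (2*t)*(-1 + t*t) = (2*t)*(-1 + t²) = 2*t*(-1 + t²))
√(X(-100/d(-10, -7) + K/(-54)) - 15230) = √(2*(-100/(-7) - 31/(-54))*(-1 + (-100/(-7) - 31/(-54))²) - 15230) = √(2*(-100*(-⅐) - 31*(-1/54))*(-1 + (-100*(-⅐) - 31*(-1/54))²) - 15230) = √(2*(100/7 + 31/54)*(-1 + (100/7 + 31/54)²) - 15230) = √(2*(5617/378)*(-1 + (5617/378)²) - 15230) = √(2*(5617/378)*(-1 + 31550689/142884) - 15230) = √(2*(5617/378)*(31407805/142884) - 15230) = √(176417640685/27005076 - 15230) = √(-234869666795/27005076) = I*√4932263002695/23814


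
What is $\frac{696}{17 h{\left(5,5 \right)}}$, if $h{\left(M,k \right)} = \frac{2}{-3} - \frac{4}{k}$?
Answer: $- \frac{5220}{187} \approx -27.914$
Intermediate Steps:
$h{\left(M,k \right)} = - \frac{2}{3} - \frac{4}{k}$ ($h{\left(M,k \right)} = 2 \left(- \frac{1}{3}\right) - \frac{4}{k} = - \frac{2}{3} - \frac{4}{k}$)
$\frac{696}{17 h{\left(5,5 \right)}} = \frac{696}{17 \left(- \frac{2}{3} - \frac{4}{5}\right)} = \frac{696}{17 \left(- \frac{22}{15}\right)} = \frac{696}{- \frac{374}{15}} = 696 \left(- \frac{15}{374}\right) = - \frac{5220}{187}$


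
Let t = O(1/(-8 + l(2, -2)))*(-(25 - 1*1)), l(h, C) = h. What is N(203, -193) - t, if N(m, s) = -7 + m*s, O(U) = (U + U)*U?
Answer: -117554/3 ≈ -39185.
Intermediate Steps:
O(U) = 2*U² (O(U) = (2*U)*U = 2*U²)
t = -4/3 (t = (2*(1/(-8 + 2))²)*(-(25 - 1*1)) = (2*(1/(-6))²)*(-(25 - 1)) = (2*(-⅙)²)*(-1*24) = (2*(1/36))*(-24) = (1/18)*(-24) = -4/3 ≈ -1.3333)
N(203, -193) - t = (-7 + 203*(-193)) - 1*(-4/3) = (-7 - 39179) + 4/3 = -39186 + 4/3 = -117554/3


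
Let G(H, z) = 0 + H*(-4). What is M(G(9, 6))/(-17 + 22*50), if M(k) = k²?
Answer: 432/361 ≈ 1.1967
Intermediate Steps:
G(H, z) = -4*H (G(H, z) = 0 - 4*H = -4*H)
M(G(9, 6))/(-17 + 22*50) = (-4*9)²/(-17 + 22*50) = (-36)²/(-17 + 1100) = 1296/1083 = 1296*(1/1083) = 432/361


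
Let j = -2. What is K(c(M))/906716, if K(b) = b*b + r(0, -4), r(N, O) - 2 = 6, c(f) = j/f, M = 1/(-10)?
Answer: 102/226679 ≈ 0.00044998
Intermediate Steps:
M = -1/10 ≈ -0.10000
c(f) = -2/f
r(N, O) = 8 (r(N, O) = 2 + 6 = 8)
K(b) = 8 + b**2 (K(b) = b*b + 8 = b**2 + 8 = 8 + b**2)
K(c(M))/906716 = (8 + (-2/(-1/10))**2)/906716 = (8 + (-2*(-10))**2)*(1/906716) = (8 + 20**2)*(1/906716) = (8 + 400)*(1/906716) = 408*(1/906716) = 102/226679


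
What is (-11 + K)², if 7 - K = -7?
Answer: 9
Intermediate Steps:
K = 14 (K = 7 - 1*(-7) = 7 + 7 = 14)
(-11 + K)² = (-11 + 14)² = 3² = 9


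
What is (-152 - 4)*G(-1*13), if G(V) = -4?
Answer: 624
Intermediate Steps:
(-152 - 4)*G(-1*13) = (-152 - 4)*(-4) = -156*(-4) = 624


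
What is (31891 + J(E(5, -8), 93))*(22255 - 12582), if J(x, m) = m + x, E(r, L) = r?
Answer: 309429597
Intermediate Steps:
(31891 + J(E(5, -8), 93))*(22255 - 12582) = (31891 + (93 + 5))*(22255 - 12582) = (31891 + 98)*9673 = 31989*9673 = 309429597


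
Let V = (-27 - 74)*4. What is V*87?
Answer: -35148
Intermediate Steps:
V = -404 (V = -101*4 = -404)
V*87 = -404*87 = -35148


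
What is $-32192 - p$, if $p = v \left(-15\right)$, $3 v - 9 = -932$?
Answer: $-36807$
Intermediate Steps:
$v = - \frac{923}{3}$ ($v = 3 + \frac{1}{3} \left(-932\right) = 3 - \frac{932}{3} = - \frac{923}{3} \approx -307.67$)
$p = 4615$ ($p = \left(- \frac{923}{3}\right) \left(-15\right) = 4615$)
$-32192 - p = -32192 - 4615 = -36807$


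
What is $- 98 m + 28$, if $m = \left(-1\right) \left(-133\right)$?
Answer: $-13006$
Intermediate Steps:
$m = 133$
$- 98 m + 28 = \left(-98\right) 133 + 28 = -13034 + 28 = -13006$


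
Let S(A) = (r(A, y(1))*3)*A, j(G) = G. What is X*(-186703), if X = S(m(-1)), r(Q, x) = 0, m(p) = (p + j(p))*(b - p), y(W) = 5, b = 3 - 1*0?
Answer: 0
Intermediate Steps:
b = 3 (b = 3 + 0 = 3)
m(p) = 2*p*(3 - p) (m(p) = (p + p)*(3 - p) = (2*p)*(3 - p) = 2*p*(3 - p))
S(A) = 0 (S(A) = (0*3)*A = 0*A = 0)
X = 0
X*(-186703) = 0*(-186703) = 0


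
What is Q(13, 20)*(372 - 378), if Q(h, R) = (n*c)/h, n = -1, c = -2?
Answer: -12/13 ≈ -0.92308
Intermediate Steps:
Q(h, R) = 2/h (Q(h, R) = (-1*(-2))/h = 2/h)
Q(13, 20)*(372 - 378) = (2/13)*(372 - 378) = (2*(1/13))*(-6) = (2/13)*(-6) = -12/13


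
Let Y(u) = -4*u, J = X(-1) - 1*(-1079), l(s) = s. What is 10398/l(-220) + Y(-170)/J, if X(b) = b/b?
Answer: -138503/2970 ≈ -46.634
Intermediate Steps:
X(b) = 1
J = 1080 (J = 1 - 1*(-1079) = 1 + 1079 = 1080)
10398/l(-220) + Y(-170)/J = 10398/(-220) - 4*(-170)/1080 = 10398*(-1/220) + 680*(1/1080) = -5199/110 + 17/27 = -138503/2970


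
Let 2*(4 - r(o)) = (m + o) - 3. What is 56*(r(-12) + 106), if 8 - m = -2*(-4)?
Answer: 6580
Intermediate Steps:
m = 0 (m = 8 - (-2)*(-4) = 8 - 1*8 = 8 - 8 = 0)
r(o) = 11/2 - o/2 (r(o) = 4 - ((0 + o) - 3)/2 = 4 - (o - 3)/2 = 4 - (-3 + o)/2 = 4 + (3/2 - o/2) = 11/2 - o/2)
56*(r(-12) + 106) = 56*((11/2 - ½*(-12)) + 106) = 56*((11/2 + 6) + 106) = 56*(23/2 + 106) = 56*(235/2) = 6580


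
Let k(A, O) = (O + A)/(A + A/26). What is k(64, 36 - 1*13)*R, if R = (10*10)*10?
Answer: 47125/36 ≈ 1309.0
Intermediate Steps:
k(A, O) = 26*(A + O)/(27*A) (k(A, O) = (A + O)/(A + A*(1/26)) = (A + O)/(A + A/26) = (A + O)/((27*A/26)) = (A + O)*(26/(27*A)) = 26*(A + O)/(27*A))
R = 1000 (R = 100*10 = 1000)
k(64, 36 - 1*13)*R = ((26/27)*(64 + (36 - 1*13))/64)*1000 = ((26/27)*(1/64)*(64 + (36 - 13)))*1000 = ((26/27)*(1/64)*(64 + 23))*1000 = ((26/27)*(1/64)*87)*1000 = (377/288)*1000 = 47125/36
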